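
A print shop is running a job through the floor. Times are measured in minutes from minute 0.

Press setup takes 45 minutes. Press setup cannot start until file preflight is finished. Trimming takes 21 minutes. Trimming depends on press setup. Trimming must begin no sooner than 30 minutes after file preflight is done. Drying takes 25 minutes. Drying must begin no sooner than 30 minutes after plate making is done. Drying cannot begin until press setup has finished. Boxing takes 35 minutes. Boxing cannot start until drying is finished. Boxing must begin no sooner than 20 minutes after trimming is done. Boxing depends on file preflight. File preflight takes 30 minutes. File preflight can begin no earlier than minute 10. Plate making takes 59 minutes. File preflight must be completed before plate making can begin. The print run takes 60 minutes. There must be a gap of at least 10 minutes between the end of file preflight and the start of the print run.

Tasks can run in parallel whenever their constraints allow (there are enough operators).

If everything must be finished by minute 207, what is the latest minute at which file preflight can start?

To finish by minute 207, boxing (duration 35) must start no later than minute 172.
Drying feeds into boxing (must start by minute 172); so drying must finish by minute 172 and therefore start by minute 147.
Plate making has to be done before drying (must start by minute 147, minus 30-minute gap → minute 117). That means finishing by minute 117, i.e. starting by 117 − 59 = minute 58.
Trimming must finish before boxing (must start by minute 172, minus 20-minute gap → minute 152). With a 21-minute duration, trimming must start by 152 − 21 = minute 131.
For press setup: drying (must start by minute 147); trimming (must start by minute 131). The most restrictive is minute 131; with a 45-minute duration, press setup must start by minute 86.
The print run must finish by minute 207; it takes 60 minutes, so it must start by 207 − 60 = minute 147.
File preflight must finish in time for plate making (must start by minute 58); press setup (must start by minute 86); the print run (must start by minute 147, minus 10-minute gap → minute 137); trimming (must start by minute 131, minus 30-minute gap → minute 101); boxing (must start by minute 172). The tightest is minute 58, so file preflight must start by 58 − 30 = minute 28.

28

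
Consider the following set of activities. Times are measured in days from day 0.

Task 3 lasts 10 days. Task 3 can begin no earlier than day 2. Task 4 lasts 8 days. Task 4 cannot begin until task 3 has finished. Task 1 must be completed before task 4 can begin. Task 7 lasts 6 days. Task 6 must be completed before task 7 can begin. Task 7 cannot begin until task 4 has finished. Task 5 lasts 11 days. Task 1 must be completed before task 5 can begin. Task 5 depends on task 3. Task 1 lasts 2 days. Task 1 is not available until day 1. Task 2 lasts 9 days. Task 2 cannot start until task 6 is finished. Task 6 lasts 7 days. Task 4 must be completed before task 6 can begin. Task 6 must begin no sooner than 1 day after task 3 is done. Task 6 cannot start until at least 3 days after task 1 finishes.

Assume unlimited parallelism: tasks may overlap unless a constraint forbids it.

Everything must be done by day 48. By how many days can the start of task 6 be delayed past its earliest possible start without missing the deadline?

Task 3 waits on its own release at day 2, so it starts at day 2 and finishes at 2 + 10 = day 12.
Task 1 cannot begin until its own release at day 1. It runs from day 1 to 1 + 2 = day 3.
Task 4 cannot start until task 3 (finishes day 12); task 1 (finishes day 3). The controlling bound is day 12, so task 4 finishes at 12 + 8 = day 20.
Task 6 cannot start until task 4 (finishes day 20); task 3 (finishes day 12, plus 1-day gap → day 13); task 1 (finishes day 3, plus 3-day gap → day 6). The controlling bound is day 20, so task 6 finishes at 20 + 7 = day 27.

Working backward from the deadline:
To finish by day 48, task 2 (duration 9) must start no later than day 39.
Task 7 has no dependents, so it just needs to finish by day 48. Starting by 48 − 6 = day 42 achieves that.
Task 6 must finish in time for task 2 (must start by day 39); task 7 (must start by day 42). The tightest is day 39, so task 6 must start by 39 − 7 = day 32.
So task 6 can start as early as day 20 and as late as day 32, giving 32 − 20 = 12 days of slack.

12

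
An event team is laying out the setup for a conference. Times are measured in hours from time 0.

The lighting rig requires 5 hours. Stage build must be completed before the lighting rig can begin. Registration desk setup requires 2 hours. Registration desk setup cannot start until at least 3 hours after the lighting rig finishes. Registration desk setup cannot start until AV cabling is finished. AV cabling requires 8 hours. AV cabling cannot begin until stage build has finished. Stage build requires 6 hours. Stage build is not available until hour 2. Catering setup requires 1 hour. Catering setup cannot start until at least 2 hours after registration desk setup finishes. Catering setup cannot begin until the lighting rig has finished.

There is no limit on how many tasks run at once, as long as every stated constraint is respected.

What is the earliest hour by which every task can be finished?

21

Stage build cannot begin until its own release at hour 2. It runs from hour 2 to 2 + 6 = hour 8.
After stage build (finishes hour 8), AV cabling can start at hour 8 and finishes at hour 16.
The lighting rig waits on stage build (finishes hour 8), so it starts at hour 8 and finishes at 8 + 5 = hour 13.
Registration desk setup has to wait for the lighting rig (finishes hour 13, plus 3-hour gap → hour 16); AV cabling (finishes hour 16). The latest of these is hour 16, so registration desk setup runs hour 16 to 16 + 2 = hour 18.
Catering setup cannot start until registration desk setup (finishes hour 18, plus 2-hour gap → hour 20); the lighting rig (finishes hour 13). The controlling bound is hour 20, so catering setup finishes at 20 + 1 = hour 21.
All tasks are finished once the last one completes. Finish times: Stage build at 8, The lighting rig at 13, AV cabling at 16, Registration desk setup at 18, Catering setup at 21. The latest is hour 21.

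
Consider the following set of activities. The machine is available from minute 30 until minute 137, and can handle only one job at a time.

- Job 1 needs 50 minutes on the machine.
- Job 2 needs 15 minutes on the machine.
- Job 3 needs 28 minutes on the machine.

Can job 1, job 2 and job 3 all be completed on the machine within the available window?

The machine window is 137 − 30 = 107 minutes.
Running back to back, the jobs need 50 + 15 + 28 = 93 minutes on the machine.
Since 93 ≤ 107, they fit within the window.

Yes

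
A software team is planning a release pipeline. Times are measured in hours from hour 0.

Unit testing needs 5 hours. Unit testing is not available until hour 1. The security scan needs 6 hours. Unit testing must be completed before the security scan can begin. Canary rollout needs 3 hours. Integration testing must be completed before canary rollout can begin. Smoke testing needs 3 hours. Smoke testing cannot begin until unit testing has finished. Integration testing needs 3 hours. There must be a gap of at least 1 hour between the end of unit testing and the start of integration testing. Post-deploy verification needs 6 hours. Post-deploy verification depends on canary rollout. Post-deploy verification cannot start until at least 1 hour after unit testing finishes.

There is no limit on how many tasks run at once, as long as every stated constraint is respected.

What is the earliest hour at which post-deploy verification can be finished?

After its own release at hour 1, unit testing can start at hour 1 and finishes at hour 6.
After unit testing (finishes hour 6, plus 1-hour gap → hour 7), integration testing can start at hour 7 and finishes at hour 10.
After integration testing (finishes hour 10), canary rollout can start at hour 10 and finishes at hour 13.
For post-deploy verification: canary rollout (finishes hour 13); unit testing (finishes hour 6, plus 1-hour gap → hour 7). Taking the maximum gives a start of hour 13, and it finishes at 13 + 6 = hour 19.

19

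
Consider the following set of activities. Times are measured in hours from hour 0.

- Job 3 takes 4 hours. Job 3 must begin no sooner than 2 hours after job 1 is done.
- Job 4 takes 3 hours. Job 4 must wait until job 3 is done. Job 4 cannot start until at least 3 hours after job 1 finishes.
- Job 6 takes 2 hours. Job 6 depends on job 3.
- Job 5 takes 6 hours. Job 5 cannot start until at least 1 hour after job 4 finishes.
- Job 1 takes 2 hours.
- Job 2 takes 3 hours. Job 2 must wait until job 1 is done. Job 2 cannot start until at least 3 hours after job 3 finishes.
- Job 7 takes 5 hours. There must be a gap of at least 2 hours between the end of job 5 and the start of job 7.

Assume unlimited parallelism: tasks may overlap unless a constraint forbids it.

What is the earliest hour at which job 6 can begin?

Job 1 can start immediately at hour 0; it finishes at hour 2.
After job 1 (finishes hour 2, plus 2-hour gap → hour 4), job 3 can start at hour 4 and finishes at hour 8.
Job 6 waits on job 3 (finishes hour 8), so the earliest it can start is hour 8.

8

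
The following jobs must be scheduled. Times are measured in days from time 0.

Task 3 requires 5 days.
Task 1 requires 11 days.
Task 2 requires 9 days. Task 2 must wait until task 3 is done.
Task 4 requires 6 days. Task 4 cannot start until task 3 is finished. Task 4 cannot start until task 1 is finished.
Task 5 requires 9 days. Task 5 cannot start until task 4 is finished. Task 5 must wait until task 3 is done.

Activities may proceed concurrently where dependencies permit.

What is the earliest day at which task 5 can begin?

17

Task 3 can start immediately at day 0; it finishes at day 5.
Task 1 can start immediately at day 0; it finishes at day 11.
Task 4 needs all of task 3 (finishes day 5); task 1 (finishes day 11). That puts its earliest start at day 11; it finishes at 11 + 6 = day 17.
Task 5 waits on task 4 (finishes day 17); task 3 (finishes day 5). The latest of these is day 17, which is the earliest task 5 can start.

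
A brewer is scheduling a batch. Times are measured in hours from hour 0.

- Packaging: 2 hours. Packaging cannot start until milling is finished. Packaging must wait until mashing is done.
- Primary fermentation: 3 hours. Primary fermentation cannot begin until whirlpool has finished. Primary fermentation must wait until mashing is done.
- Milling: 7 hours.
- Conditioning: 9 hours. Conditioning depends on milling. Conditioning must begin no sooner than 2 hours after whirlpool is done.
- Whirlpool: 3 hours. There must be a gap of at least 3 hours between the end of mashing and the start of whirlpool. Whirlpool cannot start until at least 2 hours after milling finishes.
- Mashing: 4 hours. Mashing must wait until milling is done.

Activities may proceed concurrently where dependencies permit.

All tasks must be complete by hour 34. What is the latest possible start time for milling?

6

Nothing follows primary fermentation; the deadline of hour 34 is its only limit. It must start by 34 − 3 = hour 31.
Nothing follows conditioning; the deadline of hour 34 is its only limit. It must start by 34 − 9 = hour 25.
For whirlpool: primary fermentation (must start by hour 31); conditioning (must start by hour 25, minus 2-hour gap → hour 23). The most restrictive is hour 23; with a 3-hour duration, whirlpool must start by hour 20.
Packaging has no dependents, so it just needs to finish by hour 34. Starting by 34 − 2 = hour 32 achieves that.
For mashing: whirlpool (must start by hour 20, minus 3-hour gap → hour 17); primary fermentation (must start by hour 31); packaging (must start by hour 32). The most restrictive is hour 17; with a 4-hour duration, mashing must start by hour 13.
For milling: mashing (must start by hour 13); whirlpool (must start by hour 20, minus 2-hour gap → hour 18); conditioning (must start by hour 25); packaging (must start by hour 32). The most restrictive is hour 13; with a 7-hour duration, milling must start by hour 6.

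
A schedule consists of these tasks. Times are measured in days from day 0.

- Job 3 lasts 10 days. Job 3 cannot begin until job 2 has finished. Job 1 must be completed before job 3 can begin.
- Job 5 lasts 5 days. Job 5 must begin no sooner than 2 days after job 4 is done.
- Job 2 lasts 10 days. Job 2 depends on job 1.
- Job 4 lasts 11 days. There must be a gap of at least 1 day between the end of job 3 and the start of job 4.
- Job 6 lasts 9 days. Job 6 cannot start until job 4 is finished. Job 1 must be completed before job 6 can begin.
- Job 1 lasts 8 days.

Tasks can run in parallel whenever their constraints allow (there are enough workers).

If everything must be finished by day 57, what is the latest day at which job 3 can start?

26

To finish by day 57, job 5 (duration 5) must start no later than day 52.
Nothing follows job 6; the deadline of day 57 is its only limit. It must start by 57 − 9 = day 48.
Job 4 has several dependents: job 5 (must start by day 52, minus 2-day gap → day 50); job 6 (must start by day 48). The earliest of those limits is day 48, so job 4 must start by 48 − 11 = day 37.
Job 3 must finish before job 4 (must start by day 37, minus 1-day gap → day 36). With a 10-day duration, job 3 must start by 36 − 10 = day 26.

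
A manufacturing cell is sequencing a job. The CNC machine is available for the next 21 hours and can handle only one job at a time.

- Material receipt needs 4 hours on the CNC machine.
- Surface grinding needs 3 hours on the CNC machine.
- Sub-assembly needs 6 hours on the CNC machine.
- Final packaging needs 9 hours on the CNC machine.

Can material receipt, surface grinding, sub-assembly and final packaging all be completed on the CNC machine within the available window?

Running back to back, the jobs need 4 + 3 + 6 + 9 = 22 hours on the CNC machine.
Since 22 > 21, they cannot all fit.

No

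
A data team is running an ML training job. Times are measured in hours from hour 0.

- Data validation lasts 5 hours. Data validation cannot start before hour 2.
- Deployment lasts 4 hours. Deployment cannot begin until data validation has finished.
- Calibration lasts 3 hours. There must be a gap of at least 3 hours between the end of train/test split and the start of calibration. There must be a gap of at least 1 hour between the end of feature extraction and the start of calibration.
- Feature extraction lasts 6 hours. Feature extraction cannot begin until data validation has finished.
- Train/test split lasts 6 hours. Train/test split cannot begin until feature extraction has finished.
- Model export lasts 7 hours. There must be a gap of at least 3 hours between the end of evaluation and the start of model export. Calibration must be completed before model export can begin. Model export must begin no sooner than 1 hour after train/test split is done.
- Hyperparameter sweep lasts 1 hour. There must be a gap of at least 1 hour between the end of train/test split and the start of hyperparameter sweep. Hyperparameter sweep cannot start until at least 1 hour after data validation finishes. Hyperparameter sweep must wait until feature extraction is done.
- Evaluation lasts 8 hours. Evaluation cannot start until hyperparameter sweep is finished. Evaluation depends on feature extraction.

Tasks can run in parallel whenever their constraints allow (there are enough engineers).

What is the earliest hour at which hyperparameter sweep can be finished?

Data validation cannot begin until its own release at hour 2. It runs from hour 2 to 2 + 5 = hour 7.
Feature extraction waits on data validation (finishes hour 7), so it starts at hour 7 and finishes at 7 + 6 = hour 13.
Train/test split waits on feature extraction (finishes hour 13), so it starts at hour 13 and finishes at 13 + 6 = hour 19.
For hyperparameter sweep: train/test split (finishes hour 19, plus 1-hour gap → hour 20); data validation (finishes hour 7, plus 1-hour gap → hour 8); feature extraction (finishes hour 13). Taking the maximum gives a start of hour 20, and it finishes at 20 + 1 = hour 21.

21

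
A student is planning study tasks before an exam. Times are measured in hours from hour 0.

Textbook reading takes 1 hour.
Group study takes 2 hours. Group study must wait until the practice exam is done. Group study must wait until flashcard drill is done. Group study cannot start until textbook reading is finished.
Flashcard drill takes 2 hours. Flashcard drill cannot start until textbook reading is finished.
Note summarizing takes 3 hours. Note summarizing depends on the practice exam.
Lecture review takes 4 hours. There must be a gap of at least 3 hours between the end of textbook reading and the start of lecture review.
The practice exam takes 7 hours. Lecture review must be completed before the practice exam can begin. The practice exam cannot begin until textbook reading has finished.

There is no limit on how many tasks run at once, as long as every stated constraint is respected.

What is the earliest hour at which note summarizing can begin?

15

Nothing blocks textbook reading, so it runs from hour 0 to hour 1.
Lecture review waits on textbook reading (finishes hour 1, plus 3-hour gap → hour 4), so it starts at hour 4 and finishes at 4 + 4 = hour 8.
The practice exam has to wait for lecture review (finishes hour 8); textbook reading (finishes hour 1). The latest of these is hour 8, so the practice exam runs hour 8 to 8 + 7 = hour 15.
Note summarizing waits on the practice exam (finishes hour 15), so the earliest it can start is hour 15.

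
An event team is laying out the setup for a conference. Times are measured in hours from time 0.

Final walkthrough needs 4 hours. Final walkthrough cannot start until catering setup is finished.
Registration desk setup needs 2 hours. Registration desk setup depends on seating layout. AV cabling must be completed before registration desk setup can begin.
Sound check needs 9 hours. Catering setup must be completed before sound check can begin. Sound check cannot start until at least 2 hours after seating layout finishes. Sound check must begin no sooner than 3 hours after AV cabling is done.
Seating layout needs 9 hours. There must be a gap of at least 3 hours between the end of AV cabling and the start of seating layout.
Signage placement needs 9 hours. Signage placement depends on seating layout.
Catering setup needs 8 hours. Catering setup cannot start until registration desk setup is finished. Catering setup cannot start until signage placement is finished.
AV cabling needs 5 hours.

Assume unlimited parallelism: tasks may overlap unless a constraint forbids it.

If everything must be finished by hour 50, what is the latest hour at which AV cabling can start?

Nothing follows sound check; the deadline of hour 50 is its only limit. It must start by 50 − 9 = hour 41.
Final walkthrough must finish by hour 50; it takes 4 hours, so it must start by 50 − 4 = hour 46.
Catering setup must finish in time for sound check (must start by hour 41); final walkthrough (must start by hour 46). The tightest is hour 41, so catering setup must start by 41 − 8 = hour 33.
Registration desk setup has to be done before catering setup (must start by hour 33). That means finishing by hour 33, i.e. starting by 33 − 2 = hour 31.
Since catering setup (must start by hour 33) depends on it, signage placement must finish by hour 33. Backing off its 9-hour duration gives a latest start of hour 24.
Seating layout has several dependents: registration desk setup (must start by hour 31); signage placement (must start by hour 24); sound check (must start by hour 41, minus 2-hour gap → hour 39). The earliest of those limits is hour 24, so seating layout must start by 24 − 9 = hour 15.
AV cabling must finish in time for seating layout (must start by hour 15, minus 3-hour gap → hour 12); registration desk setup (must start by hour 31); sound check (must start by hour 41, minus 3-hour gap → hour 38). The tightest is hour 12, so AV cabling must start by 12 − 5 = hour 7.

7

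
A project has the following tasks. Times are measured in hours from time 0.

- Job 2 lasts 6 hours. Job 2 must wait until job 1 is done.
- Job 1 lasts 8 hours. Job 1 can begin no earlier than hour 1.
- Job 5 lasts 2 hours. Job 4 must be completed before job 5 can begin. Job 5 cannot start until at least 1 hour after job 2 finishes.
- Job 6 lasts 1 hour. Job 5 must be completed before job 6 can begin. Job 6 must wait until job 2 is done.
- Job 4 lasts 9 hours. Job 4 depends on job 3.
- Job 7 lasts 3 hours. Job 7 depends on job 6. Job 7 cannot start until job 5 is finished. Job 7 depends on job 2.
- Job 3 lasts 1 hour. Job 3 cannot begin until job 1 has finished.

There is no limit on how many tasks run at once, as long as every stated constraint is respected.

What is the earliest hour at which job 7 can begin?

After its own release at hour 1, job 1 can start at hour 1 and finishes at hour 9.
After job 1 (finishes hour 9), job 3 can start at hour 9 and finishes at hour 10.
Job 4 waits on job 3 (finishes hour 10), so it starts at hour 10 and finishes at 10 + 9 = hour 19.
After job 1 (finishes hour 9), job 2 can start at hour 9 and finishes at hour 15.
Job 5 cannot start until job 4 (finishes hour 19); job 2 (finishes hour 15, plus 1-hour gap → hour 16). The controlling bound is hour 19, so job 5 finishes at 19 + 2 = hour 21.
Job 6 needs all of job 5 (finishes hour 21); job 2 (finishes hour 15). That puts its earliest start at hour 21; it finishes at 21 + 1 = hour 22.
Job 7 waits on job 6 (finishes hour 22); job 5 (finishes hour 21); job 2 (finishes hour 15). The latest of these is hour 22, which is the earliest job 7 can start.

22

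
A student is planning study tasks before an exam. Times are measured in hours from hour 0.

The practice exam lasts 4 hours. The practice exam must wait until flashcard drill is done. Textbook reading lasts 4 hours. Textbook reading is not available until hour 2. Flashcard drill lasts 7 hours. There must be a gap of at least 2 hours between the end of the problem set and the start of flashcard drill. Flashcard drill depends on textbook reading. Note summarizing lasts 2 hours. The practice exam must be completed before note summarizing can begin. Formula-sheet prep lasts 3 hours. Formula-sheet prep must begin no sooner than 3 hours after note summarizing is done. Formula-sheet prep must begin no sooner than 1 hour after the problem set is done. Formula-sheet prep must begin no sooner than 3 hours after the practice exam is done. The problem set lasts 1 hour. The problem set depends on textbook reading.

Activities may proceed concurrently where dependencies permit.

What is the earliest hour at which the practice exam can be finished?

20

Textbook reading cannot begin until its own release at hour 2. It runs from hour 2 to 2 + 4 = hour 6.
The problem set cannot begin until textbook reading (finishes hour 6). It runs from hour 6 to 6 + 1 = hour 7.
Flashcard drill needs all of the problem set (finishes hour 7, plus 2-hour gap → hour 9); textbook reading (finishes hour 6). That puts its earliest start at hour 9; it finishes at 9 + 7 = hour 16.
The practice exam waits on flashcard drill (finishes hour 16), so it starts at hour 16 and finishes at 16 + 4 = hour 20.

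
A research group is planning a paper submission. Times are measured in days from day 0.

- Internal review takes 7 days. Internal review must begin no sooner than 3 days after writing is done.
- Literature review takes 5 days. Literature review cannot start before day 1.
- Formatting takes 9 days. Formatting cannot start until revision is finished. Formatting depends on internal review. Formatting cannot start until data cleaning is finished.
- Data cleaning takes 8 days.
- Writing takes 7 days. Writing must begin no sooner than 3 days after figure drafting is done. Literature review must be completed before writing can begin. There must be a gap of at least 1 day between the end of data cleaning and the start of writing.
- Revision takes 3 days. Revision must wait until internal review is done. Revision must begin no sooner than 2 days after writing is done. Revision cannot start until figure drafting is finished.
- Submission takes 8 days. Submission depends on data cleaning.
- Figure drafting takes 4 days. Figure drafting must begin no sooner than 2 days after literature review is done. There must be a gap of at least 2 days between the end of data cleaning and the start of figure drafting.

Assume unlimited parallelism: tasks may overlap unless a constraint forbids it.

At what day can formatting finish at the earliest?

46

Data cleaning has no prerequisites, so it starts at day 0 and finishes at day 8.
Literature review waits on its own release at day 1, so it starts at day 1 and finishes at 1 + 5 = day 6.
Figure drafting cannot start until literature review (finishes day 6, plus 2-day gap → day 8); data cleaning (finishes day 8, plus 2-day gap → day 10). The controlling bound is day 10, so figure drafting finishes at 10 + 4 = day 14.
For writing: figure drafting (finishes day 14, plus 3-day gap → day 17); literature review (finishes day 6); data cleaning (finishes day 8, plus 1-day gap → day 9). Taking the maximum gives a start of day 17, and it finishes at 17 + 7 = day 24.
After writing (finishes day 24, plus 3-day gap → day 27), internal review can start at day 27 and finishes at day 34.
For revision: internal review (finishes day 34); writing (finishes day 24, plus 2-day gap → day 26); figure drafting (finishes day 14). Taking the maximum gives a start of day 34, and it finishes at 34 + 3 = day 37.
Formatting has to wait for revision (finishes day 37); internal review (finishes day 34); data cleaning (finishes day 8). The latest of these is day 37, so formatting runs day 37 to 37 + 9 = day 46.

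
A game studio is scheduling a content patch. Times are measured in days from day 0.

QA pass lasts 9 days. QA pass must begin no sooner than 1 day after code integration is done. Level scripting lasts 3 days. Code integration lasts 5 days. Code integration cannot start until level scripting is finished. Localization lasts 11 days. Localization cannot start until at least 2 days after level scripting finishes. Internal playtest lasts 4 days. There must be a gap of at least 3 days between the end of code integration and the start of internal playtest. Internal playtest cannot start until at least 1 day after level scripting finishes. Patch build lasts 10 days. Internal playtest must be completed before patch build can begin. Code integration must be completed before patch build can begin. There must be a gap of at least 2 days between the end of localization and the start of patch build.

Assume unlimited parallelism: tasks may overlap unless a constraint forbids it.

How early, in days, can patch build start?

Level scripting has no prerequisites, so it starts at day 0 and finishes at day 3.
Localization cannot begin until level scripting (finishes day 3, plus 2-day gap → day 5). It runs from day 5 to 5 + 11 = day 16.
Code integration waits on level scripting (finishes day 3), so it starts at day 3 and finishes at 3 + 5 = day 8.
Internal playtest has to wait for code integration (finishes day 8, plus 3-day gap → day 11); level scripting (finishes day 3, plus 1-day gap → day 4). The latest of these is day 11, so internal playtest runs day 11 to 11 + 4 = day 15.
Patch build waits on internal playtest (finishes day 15); code integration (finishes day 8); localization (finishes day 16, plus 2-day gap → day 18). The latest of these is day 18, which is the earliest patch build can start.

18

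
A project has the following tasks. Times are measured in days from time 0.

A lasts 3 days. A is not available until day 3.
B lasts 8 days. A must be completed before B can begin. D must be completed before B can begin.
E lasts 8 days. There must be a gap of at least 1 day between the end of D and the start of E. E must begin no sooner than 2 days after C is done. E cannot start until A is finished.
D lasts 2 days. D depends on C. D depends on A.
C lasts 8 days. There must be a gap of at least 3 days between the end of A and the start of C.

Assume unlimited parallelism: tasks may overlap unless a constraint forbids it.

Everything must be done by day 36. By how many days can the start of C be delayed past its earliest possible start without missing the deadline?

After its own release at day 3, A can start at day 3 and finishes at day 6.
C cannot begin until A (finishes day 6, plus 3-day gap → day 9). It runs from day 9 to 9 + 8 = day 17.

Working backward from the deadline:
B has no dependents, so it just needs to finish by day 36. Starting by 36 − 8 = day 28 achieves that.
E has no dependents, so it just needs to finish by day 36. Starting by 36 − 8 = day 28 achieves that.
D has several dependents: B (must start by day 28); E (must start by day 28, minus 1-day gap → day 27). The earliest of those limits is day 27, so D must start by 27 − 2 = day 25.
C must finish in time for D (must start by day 25); E (must start by day 28, minus 2-day gap → day 26). The tightest is day 25, so C must start by 25 − 8 = day 17.
So C can start as early as day 9 and as late as day 17, giving 17 − 9 = 8 days of slack.

8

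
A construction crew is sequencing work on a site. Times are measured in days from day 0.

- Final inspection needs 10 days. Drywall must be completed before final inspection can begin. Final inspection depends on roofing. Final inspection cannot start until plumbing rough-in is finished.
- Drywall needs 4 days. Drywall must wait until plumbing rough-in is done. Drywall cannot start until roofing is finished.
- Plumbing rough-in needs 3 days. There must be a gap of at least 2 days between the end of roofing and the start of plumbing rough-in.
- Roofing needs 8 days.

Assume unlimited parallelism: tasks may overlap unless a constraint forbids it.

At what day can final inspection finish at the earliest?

27

Nothing blocks roofing, so it runs from day 0 to day 8.
Plumbing rough-in waits on roofing (finishes day 8, plus 2-day gap → day 10), so it starts at day 10 and finishes at 10 + 3 = day 13.
Drywall cannot start until plumbing rough-in (finishes day 13); roofing (finishes day 8). The controlling bound is day 13, so drywall finishes at 13 + 4 = day 17.
Final inspection cannot start until drywall (finishes day 17); roofing (finishes day 8); plumbing rough-in (finishes day 13). The controlling bound is day 17, so final inspection finishes at 17 + 10 = day 27.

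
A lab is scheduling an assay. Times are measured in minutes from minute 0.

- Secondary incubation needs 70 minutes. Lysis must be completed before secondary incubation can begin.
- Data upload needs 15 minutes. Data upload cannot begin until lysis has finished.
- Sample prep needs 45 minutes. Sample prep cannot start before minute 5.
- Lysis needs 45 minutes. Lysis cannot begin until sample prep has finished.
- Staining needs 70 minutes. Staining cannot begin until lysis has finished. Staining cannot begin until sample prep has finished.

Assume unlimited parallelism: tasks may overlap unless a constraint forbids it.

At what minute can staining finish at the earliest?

165

Sample prep waits on its own release at minute 5, so it starts at minute 5 and finishes at 5 + 45 = minute 50.
Lysis cannot begin until sample prep (finishes minute 50). It runs from minute 50 to 50 + 45 = minute 95.
For staining: lysis (finishes minute 95); sample prep (finishes minute 50). Taking the maximum gives a start of minute 95, and it finishes at 95 + 70 = minute 165.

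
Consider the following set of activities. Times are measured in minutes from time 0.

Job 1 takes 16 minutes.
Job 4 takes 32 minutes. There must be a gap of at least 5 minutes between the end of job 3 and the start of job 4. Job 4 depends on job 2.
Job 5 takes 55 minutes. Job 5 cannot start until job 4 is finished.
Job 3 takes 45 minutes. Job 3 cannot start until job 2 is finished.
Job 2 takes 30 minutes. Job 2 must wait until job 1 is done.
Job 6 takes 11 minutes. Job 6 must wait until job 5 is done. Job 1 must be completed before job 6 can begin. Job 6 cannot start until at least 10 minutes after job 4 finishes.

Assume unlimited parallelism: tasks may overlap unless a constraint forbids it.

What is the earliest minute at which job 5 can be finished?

183

Job 1 can start immediately at minute 0; it finishes at minute 16.
Job 2 cannot begin until job 1 (finishes minute 16). It runs from minute 16 to 16 + 30 = minute 46.
Job 3 waits on job 2 (finishes minute 46), so it starts at minute 46 and finishes at 46 + 45 = minute 91.
Job 4 has to wait for job 3 (finishes minute 91, plus 5-minute gap → minute 96); job 2 (finishes minute 46). The latest of these is minute 96, so job 4 runs minute 96 to 96 + 32 = minute 128.
Job 5 cannot begin until job 4 (finishes minute 128). It runs from minute 128 to 128 + 55 = minute 183.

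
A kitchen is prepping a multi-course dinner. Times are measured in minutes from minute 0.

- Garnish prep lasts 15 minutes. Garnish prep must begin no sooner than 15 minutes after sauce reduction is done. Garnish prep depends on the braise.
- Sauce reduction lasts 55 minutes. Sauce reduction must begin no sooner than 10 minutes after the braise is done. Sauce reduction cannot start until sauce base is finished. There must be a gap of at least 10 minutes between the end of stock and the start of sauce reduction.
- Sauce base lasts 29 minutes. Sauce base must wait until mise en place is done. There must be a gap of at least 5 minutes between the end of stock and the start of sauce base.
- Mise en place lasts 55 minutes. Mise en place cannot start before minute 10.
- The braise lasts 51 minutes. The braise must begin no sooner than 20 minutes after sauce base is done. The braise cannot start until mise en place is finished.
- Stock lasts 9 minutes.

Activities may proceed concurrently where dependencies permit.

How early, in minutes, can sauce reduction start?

175

Stock can start immediately at minute 0; it finishes at minute 9.
Mise en place waits on its own release at minute 10, so it starts at minute 10 and finishes at 10 + 55 = minute 65.
For sauce base: mise en place (finishes minute 65); stock (finishes minute 9, plus 5-minute gap → minute 14). Taking the maximum gives a start of minute 65, and it finishes at 65 + 29 = minute 94.
The braise cannot start until sauce base (finishes minute 94, plus 20-minute gap → minute 114); mise en place (finishes minute 65). The controlling bound is minute 114, so the braise finishes at 114 + 51 = minute 165.
Sauce reduction waits on the braise (finishes minute 165, plus 10-minute gap → minute 175); sauce base (finishes minute 94); stock (finishes minute 9, plus 10-minute gap → minute 19). The latest of these is minute 175, which is the earliest sauce reduction can start.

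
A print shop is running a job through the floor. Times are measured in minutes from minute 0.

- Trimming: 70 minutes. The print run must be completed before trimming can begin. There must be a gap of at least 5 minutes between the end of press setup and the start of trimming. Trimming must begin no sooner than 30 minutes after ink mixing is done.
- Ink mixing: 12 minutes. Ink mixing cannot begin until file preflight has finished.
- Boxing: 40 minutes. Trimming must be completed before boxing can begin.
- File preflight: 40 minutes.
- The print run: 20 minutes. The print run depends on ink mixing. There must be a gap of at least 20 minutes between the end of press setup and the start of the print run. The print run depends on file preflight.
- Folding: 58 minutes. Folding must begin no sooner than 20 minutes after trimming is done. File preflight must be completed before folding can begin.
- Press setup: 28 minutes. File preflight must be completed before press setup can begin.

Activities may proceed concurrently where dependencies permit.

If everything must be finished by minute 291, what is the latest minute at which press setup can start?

To finish by minute 291, folding (duration 58) must start no later than minute 233.
To finish by minute 291, boxing (duration 40) must start no later than minute 251.
Trimming feeds folding (must start by minute 233, minus 20-minute gap → minute 213); boxing (must start by minute 251). Taking the minimum, trimming must finish by minute 213 and start by 213 − 70 = minute 143.
The print run feeds into trimming (must start by minute 143); so the print run must finish by minute 143 and therefore start by minute 123.
Press setup has several dependents: the print run (must start by minute 123, minus 20-minute gap → minute 103); trimming (must start by minute 143, minus 5-minute gap → minute 138). The earliest of those limits is minute 103, so press setup must start by 103 − 28 = minute 75.

75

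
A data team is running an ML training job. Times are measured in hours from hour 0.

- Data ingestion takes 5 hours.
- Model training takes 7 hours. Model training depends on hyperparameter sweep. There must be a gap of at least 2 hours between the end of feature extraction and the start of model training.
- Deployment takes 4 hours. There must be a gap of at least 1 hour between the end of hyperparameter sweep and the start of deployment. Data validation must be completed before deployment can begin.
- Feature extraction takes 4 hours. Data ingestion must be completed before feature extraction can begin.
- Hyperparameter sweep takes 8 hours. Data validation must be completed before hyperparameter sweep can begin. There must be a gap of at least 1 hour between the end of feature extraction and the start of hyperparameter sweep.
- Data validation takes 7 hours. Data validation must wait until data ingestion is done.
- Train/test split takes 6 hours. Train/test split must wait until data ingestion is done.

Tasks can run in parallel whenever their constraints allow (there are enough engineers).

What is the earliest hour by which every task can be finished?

27

Data ingestion has no prerequisites, so it starts at hour 0 and finishes at hour 5.
After data ingestion (finishes hour 5), train/test split can start at hour 5 and finishes at hour 11.
After data ingestion (finishes hour 5), feature extraction can start at hour 5 and finishes at hour 9.
Data validation cannot begin until data ingestion (finishes hour 5). It runs from hour 5 to 5 + 7 = hour 12.
Hyperparameter sweep needs all of data validation (finishes hour 12); feature extraction (finishes hour 9, plus 1-hour gap → hour 10). That puts its earliest start at hour 12; it finishes at 12 + 8 = hour 20.
Deployment has to wait for hyperparameter sweep (finishes hour 20, plus 1-hour gap → hour 21); data validation (finishes hour 12). The latest of these is hour 21, so deployment runs hour 21 to 21 + 4 = hour 25.
Model training cannot start until hyperparameter sweep (finishes hour 20); feature extraction (finishes hour 9, plus 2-hour gap → hour 11). The controlling bound is hour 20, so model training finishes at 20 + 7 = hour 27.
All tasks are finished once the last one completes. Finish times: Data ingestion at 5, Data validation at 12, Feature extraction at 9, Train/test split at 11, Hyperparameter sweep at 20, Model training at 27, Deployment at 25. The latest is hour 27.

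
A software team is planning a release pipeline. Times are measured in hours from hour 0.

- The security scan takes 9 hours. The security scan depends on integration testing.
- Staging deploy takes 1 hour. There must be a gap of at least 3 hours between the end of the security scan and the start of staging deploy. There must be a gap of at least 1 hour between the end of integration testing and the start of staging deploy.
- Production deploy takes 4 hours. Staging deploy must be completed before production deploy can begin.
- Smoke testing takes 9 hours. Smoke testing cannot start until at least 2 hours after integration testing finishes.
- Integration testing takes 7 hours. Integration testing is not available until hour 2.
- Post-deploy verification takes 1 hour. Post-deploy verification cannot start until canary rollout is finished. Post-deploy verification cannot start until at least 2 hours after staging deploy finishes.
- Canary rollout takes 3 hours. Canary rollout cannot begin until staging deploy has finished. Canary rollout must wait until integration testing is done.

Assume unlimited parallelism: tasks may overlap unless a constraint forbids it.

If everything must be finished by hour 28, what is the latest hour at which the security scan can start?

Post-deploy verification must finish by hour 28; it takes 1 hour, so it must start by 28 − 1 = hour 27.
Canary rollout has to be done before post-deploy verification (must start by hour 27). That means finishing by hour 27, i.e. starting by 27 − 3 = hour 24.
Production deploy must finish by hour 28; it takes 4 hours, so it must start by 28 − 4 = hour 24.
Staging deploy must finish in time for canary rollout (must start by hour 24); production deploy (must start by hour 24); post-deploy verification (must start by hour 27, minus 2-hour gap → hour 25). The tightest is hour 24, so staging deploy must start by 24 − 1 = hour 23.
Since staging deploy (must start by hour 23, minus 3-hour gap → hour 20) depends on it, the security scan must finish by hour 20. Backing off its 9-hour duration gives a latest start of hour 11.

11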